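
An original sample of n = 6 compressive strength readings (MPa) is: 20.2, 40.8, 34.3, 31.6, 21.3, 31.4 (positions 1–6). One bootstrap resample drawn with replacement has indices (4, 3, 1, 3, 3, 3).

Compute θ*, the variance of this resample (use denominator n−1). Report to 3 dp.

Resample values: 31.6, 34.3, 20.2, 34.3, 34.3, 34.3.
Mean = 31.5000; sum of squared deviations = 159.0600
s² = 159.0600 / 5 = 31.8120

θ* = 31.812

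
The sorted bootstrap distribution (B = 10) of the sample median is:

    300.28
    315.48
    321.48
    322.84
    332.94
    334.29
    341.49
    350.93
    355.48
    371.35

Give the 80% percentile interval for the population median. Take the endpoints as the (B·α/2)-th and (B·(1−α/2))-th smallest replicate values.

(300.28, 355.48)

α = 0.20; lower rank = 10 × 0.100 = 1; upper rank = 10 × 0.900 = 9.
The 1st smallest replicate is 300.28; the 9th is 355.48.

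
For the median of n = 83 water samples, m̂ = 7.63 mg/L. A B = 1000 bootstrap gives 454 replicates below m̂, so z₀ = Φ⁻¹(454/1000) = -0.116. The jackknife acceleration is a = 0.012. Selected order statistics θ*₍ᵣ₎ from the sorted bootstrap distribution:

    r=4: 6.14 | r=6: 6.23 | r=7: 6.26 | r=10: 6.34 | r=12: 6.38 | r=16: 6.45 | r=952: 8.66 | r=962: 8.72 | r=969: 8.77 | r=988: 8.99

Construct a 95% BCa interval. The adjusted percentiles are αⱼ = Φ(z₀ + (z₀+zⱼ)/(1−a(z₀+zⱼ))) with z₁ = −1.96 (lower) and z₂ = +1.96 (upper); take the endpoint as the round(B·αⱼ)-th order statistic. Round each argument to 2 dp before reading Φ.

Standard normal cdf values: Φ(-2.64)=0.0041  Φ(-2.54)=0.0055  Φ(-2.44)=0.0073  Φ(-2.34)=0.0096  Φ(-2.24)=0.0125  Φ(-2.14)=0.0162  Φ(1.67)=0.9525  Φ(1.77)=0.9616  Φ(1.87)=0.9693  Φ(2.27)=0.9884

Lower: z₀ + z₁ = -0.116 + (-1.960) = -2.076; 1 − a(z₀+z₁) = 1 − (0.012)(-2.076) = 1.0249; argument = -0.116 + (-2.076)/1.0249 = -2.1415 → -2.14.
α₁ = Φ(-2.14) = 0.0162; rank = round(1000 × 0.0162) = 16; θ*₍16₎ = 6.45.
Upper: z₀ + z₂ = 1.844; 1 − a(z₀+z₂) = 0.9779; argument = 1.7697 → 1.77; α₂ = 0.9616; rank = 962; θ*₍962₎ = 8.72.

(6.45, 8.72)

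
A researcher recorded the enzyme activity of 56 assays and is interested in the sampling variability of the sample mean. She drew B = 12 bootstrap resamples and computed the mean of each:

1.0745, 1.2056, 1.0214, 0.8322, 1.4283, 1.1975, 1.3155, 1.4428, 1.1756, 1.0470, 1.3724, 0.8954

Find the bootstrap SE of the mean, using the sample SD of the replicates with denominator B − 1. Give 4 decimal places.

Bootstrap SE is the standard deviation of the 12 replicate means.
Mean of replicates: (1.0745 + 1.2056 + 1.0214 + 0.8322 + 1.4283 + 1.1975 + 1.3155 + 1.4428 + 1.1756 + 1.0470 + 1.3724 + 0.8954) / 12 = 14.00820 / 12 = 1.16735
Sum of squared deviations: (−0.09285)² + (+0.03825)² + (−0.14595)² + (−0.33515)² + (+0.26095)² + (+0.03015)² + (+0.14815)² + (+0.27545)² + (+0.00825)² + (−0.12035)² + (+0.20505)² + (−0.27195)² = 0.44109
Variance = 0.44109 / 11 = 0.04010
SE* = √0.04010

SE* = 0.2002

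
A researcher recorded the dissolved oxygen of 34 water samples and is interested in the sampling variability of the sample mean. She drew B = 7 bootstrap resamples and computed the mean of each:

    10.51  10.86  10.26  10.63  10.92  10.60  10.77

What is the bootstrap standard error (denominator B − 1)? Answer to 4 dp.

SE* = 0.2258

Bootstrap SE is the standard deviation of the 7 replicate means.
Mean of replicates: (10.51 + 10.86 + 10.26 + 10.63 + 10.92 + 10.60 + 10.77) / 7 = 74.55000 / 7 = 10.65000
Sum of squared deviations: (−0.14000)² + (+0.21000)² + (−0.39000)² + (−0.02000)² + (+0.27000)² + (−0.05000)² + (+0.12000)² = 0.30600
Variance = 0.30600 / 6 = 0.05100
SE* = √0.05100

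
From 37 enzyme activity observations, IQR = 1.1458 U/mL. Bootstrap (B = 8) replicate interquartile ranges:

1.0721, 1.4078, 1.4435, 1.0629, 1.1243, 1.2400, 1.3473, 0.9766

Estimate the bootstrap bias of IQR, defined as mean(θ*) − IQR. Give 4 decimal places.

mean(θ*) = (1.0721 + 1.4078 + 1.4435 + 1.0629 + 1.1243 + 1.2400 + 1.3473 + 0.9766) / 8 = 1.20931
bias = 1.20931 − 1.1458

bias = +0.0635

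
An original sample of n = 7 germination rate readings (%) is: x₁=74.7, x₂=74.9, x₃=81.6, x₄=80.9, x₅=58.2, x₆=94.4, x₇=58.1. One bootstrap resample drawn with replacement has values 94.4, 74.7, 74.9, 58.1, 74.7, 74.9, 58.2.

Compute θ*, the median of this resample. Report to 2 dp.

Sorted: 58.1, 58.2, 74.7, 74.7, 74.9, 74.9, 94.4
Median = middle value = 74.70

θ* = 74.70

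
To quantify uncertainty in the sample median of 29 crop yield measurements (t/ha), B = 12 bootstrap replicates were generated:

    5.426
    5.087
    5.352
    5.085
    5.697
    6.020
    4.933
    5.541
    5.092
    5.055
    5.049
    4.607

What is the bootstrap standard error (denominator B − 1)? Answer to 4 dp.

Bootstrap SE is the standard deviation of the 12 replicate medians.
Mean of replicates: (5.426 + 5.087 + 5.352 + 5.085 + 5.697 + 6.020 + 4.933 + 5.541 + 5.092 + 5.055 + 5.049 + 4.607) / 12 = 62.94400 / 12 = 5.24533
Sum of squared deviations: (+0.18067)² + (−0.15833)² + (+0.10667)² + (−0.16033)² + (+0.45167)² + (+0.77467)² + (−0.31233)² + (+0.29567)² + (−0.15333)² + (−0.19033)² + (−0.19633)² + (−0.63833)² = 1.58963
Variance = 1.58963 / 11 = 0.14451
SE* = √0.14451

SE* = 0.3801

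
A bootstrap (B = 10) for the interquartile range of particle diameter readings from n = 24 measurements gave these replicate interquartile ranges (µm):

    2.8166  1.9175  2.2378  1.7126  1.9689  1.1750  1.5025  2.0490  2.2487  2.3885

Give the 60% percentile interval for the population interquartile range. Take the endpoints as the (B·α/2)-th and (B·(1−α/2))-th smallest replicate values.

(1.5025, 2.2487)

Sorted replicates: 1.1750, 1.5025, 1.7126, 1.9175, 1.9689, 2.0490, 2.2378, 2.2487, 2.3885, 2.8166
α = 0.40; lower rank = 10 × 0.200 = 2; upper rank = 10 × 0.800 = 8.
The 2nd smallest replicate is 1.5025; the 8th is 2.2487.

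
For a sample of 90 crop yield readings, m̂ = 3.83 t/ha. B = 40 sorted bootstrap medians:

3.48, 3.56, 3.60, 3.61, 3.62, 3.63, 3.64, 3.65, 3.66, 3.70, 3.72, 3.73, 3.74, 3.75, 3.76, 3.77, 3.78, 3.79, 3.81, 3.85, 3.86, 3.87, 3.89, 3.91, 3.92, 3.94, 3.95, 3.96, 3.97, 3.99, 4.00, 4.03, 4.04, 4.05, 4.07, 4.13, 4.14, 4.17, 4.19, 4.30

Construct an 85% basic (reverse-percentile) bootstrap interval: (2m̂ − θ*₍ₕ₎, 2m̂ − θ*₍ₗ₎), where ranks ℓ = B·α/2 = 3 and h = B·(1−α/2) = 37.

(3.52, 4.06)

Percentile endpoints at ranks 3 and 37: θ*₍3₎ = 3.60, θ*₍37₎ = 4.14.
Basic interval reflects these around m̂:
  lower = 2 × 3.83 − 4.14 = 3.52
  upper = 2 × 3.83 − 3.60 = 4.06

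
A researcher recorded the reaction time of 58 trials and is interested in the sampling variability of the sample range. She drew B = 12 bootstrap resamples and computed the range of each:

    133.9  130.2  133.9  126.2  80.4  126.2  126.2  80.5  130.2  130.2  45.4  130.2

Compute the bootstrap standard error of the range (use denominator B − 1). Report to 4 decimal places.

SE* = 28.9874

Bootstrap SE is the standard deviation of the 12 replicate ranges.
Mean of replicates: (133.9 + 130.2 + 133.9 + 126.2 + 80.4 + 126.2 + 126.2 + 80.5 + 130.2 + 130.2 + 45.4 + 130.2) / 12 = 1373.50000 / 12 = 114.45833
Sum of squared deviations: (+19.44167)² + (+15.74167)² + (+19.44167)² + (+11.74167)² + (−34.05833)² + (+11.74167)² + (+11.74167)² + (−33.95833)² + (+15.74167)² + (+15.74167)² + (−69.05833)² + (+15.74167)² = 9242.94917
Variance = 9242.94917 / 11 = 840.26811
SE* = √840.26811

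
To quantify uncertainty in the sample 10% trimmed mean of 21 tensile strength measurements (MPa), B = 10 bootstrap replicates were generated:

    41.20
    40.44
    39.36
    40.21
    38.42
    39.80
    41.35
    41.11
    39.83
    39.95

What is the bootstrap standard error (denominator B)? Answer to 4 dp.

SE* = 0.8620

Bootstrap SE is the standard deviation of the 10 replicate 10% trimmed means.
Mean of replicates: (41.20 + 40.44 + 39.36 + 40.21 + 38.42 + 39.80 + 41.35 + 41.11 + 39.83 + 39.95) / 10 = 401.67000 / 10 = 40.16700
Sum of squared deviations: (+1.03300)² + (+0.27300)² + (−0.80700)² + (+0.04300)² + (−1.74700)² + (−0.36700)² + (+1.18300)² + (+0.94300)² + (−0.33700)² + (−0.21700)² = 7.43081
Variance = 7.43081 / 10 = 0.74308
SE* = √0.74308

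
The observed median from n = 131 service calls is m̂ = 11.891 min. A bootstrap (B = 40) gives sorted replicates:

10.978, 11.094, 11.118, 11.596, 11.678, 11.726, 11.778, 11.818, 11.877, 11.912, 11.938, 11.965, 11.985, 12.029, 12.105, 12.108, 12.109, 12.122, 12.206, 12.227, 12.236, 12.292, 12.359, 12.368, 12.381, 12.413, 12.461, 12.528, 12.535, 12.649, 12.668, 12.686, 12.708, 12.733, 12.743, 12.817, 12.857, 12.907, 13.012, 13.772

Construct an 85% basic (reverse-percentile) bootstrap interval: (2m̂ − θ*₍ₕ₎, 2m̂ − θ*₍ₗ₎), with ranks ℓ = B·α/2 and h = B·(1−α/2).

(10.925, 12.664)

Percentile endpoints at ranks 3 and 37: θ*₍3₎ = 11.118, θ*₍37₎ = 12.857.
Basic interval reflects these around m̂:
  lower = 2 × 11.891 − 12.857 = 10.925
  upper = 2 × 11.891 − 11.118 = 12.664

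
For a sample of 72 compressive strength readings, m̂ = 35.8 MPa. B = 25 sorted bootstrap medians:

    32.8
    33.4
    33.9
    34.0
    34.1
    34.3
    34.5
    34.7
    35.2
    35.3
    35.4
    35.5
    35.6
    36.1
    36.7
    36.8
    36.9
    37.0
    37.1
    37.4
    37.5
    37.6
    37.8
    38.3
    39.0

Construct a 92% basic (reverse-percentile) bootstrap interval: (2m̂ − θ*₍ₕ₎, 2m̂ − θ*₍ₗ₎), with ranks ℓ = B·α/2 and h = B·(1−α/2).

(33.3, 38.8)

Percentile endpoints at ranks 1 and 24: θ*₍1₎ = 32.8, θ*₍24₎ = 38.3.
Basic interval reflects these around m̂:
  lower = 2 × 35.8 − 38.3 = 33.3
  upper = 2 × 35.8 − 32.8 = 38.8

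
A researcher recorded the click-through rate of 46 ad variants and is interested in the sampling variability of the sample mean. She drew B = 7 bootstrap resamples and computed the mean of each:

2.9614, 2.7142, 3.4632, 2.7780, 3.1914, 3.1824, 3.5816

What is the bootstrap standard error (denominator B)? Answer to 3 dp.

Bootstrap SE is the standard deviation of the 7 replicate means.
Mean of replicates: (2.9614 + 2.7142 + 3.4632 + 2.7780 + 3.1914 + 3.1824 + 3.5816) / 7 = 21.87220 / 7 = 3.12460
Sum of squared deviations: (−0.16320)² + (−0.41040)² + (+0.33860)² + (−0.34660)² + (+0.06680)² + (+0.05780)² + (+0.45700)² = 0.64650
Variance = 0.64650 / 7 = 0.09236
SE* = √0.09236

SE* = 0.304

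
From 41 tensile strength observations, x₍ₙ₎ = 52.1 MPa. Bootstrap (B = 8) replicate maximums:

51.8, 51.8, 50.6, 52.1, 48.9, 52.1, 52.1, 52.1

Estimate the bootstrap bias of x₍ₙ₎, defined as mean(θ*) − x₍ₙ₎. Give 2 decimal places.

bias = −0.66

mean(θ*) = (51.8 + 51.8 + 50.6 + 52.1 + 48.9 + 52.1 + 52.1 + 52.1) / 8 = 51.438
bias = 51.438 − 52.1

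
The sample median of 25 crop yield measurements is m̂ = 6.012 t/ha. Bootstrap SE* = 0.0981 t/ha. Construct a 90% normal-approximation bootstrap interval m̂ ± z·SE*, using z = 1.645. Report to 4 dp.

(5.8506, 6.1734)

Margin = 1.645 × 0.0981 = 0.16137
Interval: 6.012 ± 0.16137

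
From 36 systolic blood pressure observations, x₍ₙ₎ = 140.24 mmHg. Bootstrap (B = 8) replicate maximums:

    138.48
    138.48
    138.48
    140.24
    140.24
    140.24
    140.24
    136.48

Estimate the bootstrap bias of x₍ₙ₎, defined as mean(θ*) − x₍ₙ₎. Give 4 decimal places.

bias = −1.1300

mean(θ*) = (138.48 + 138.48 + 138.48 + 140.24 + 140.24 + 140.24 + 140.24 + 136.48) / 8 = 139.11000
bias = 139.11000 − 140.24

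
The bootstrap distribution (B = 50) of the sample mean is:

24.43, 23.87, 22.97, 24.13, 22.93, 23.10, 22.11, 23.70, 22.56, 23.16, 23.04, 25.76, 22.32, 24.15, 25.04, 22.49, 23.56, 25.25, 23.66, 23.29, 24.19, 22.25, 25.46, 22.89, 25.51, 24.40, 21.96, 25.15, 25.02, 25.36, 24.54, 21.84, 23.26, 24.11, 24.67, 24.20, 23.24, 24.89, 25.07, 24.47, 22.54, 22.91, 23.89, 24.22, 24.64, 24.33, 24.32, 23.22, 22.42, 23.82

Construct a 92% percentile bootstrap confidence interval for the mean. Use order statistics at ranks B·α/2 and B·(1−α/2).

(21.96, 25.46)

Sorted replicates: 21.84, 21.96, 22.11, 22.25, 22.32, 22.42, 22.49, 22.54, 22.56, 22.89, 22.91, 22.93, 22.97, 23.04, 23.10, 23.16, 23.22, 23.24, 23.26, 23.29, 23.56, 23.66, 23.70, 23.82, 23.87, 23.89, 24.11, 24.13, 24.15, 24.19, 24.20, 24.22, 24.32, 24.33, 24.40, 24.43, 24.47, 24.54, 24.64, 24.67, 24.89, 25.02, 25.04, 25.07, 25.15, 25.25, 25.36, 25.46, 25.51, 25.76
α = 0.08; lower rank = 50 × 0.040 = 2; upper rank = 50 × 0.960 = 48.
The 2nd smallest replicate is 21.96; the 48th is 25.46.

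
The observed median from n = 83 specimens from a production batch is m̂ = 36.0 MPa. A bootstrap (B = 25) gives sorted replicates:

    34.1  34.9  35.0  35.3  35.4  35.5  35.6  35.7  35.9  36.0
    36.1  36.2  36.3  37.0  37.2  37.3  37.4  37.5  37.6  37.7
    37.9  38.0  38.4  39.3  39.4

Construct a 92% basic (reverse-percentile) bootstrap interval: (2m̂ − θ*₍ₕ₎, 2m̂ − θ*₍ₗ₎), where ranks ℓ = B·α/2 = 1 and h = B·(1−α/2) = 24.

Percentile endpoints at ranks 1 and 24: θ*₍1₎ = 34.1, θ*₍24₎ = 39.3.
Basic interval reflects these around m̂:
  lower = 2 × 36.0 − 39.3 = 32.7
  upper = 2 × 36.0 − 34.1 = 37.9

(32.7, 37.9)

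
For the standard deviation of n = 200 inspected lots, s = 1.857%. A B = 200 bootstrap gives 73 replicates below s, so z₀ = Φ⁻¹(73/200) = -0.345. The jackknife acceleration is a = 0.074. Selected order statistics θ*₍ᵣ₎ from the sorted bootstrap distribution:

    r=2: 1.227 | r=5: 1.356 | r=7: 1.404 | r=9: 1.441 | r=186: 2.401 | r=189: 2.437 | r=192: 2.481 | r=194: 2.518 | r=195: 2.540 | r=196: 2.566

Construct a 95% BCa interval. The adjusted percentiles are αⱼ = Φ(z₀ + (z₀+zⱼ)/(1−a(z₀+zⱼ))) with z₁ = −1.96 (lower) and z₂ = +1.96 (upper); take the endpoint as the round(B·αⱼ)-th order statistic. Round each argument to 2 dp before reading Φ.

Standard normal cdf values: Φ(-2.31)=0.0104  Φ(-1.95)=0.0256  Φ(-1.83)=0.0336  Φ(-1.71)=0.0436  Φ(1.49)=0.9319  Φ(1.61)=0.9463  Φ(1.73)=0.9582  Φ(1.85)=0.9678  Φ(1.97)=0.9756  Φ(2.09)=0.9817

(1.227, 2.401)

Lower: z₀ + z₁ = -0.345 + (-1.960) = -2.305; 1 − a(z₀+z₁) = 1 − (0.074)(-2.305) = 1.1706; argument = -0.345 + (-2.305)/1.1706 = -2.3141 → -2.31.
α₁ = Φ(-2.31) = 0.0104; rank = round(200 × 0.0104) = 2; θ*₍2₎ = 1.227.
Upper: z₀ + z₂ = 1.615; 1 − a(z₀+z₂) = 0.8805; argument = 1.4892 → 1.49; α₂ = 0.9319; rank = 186; θ*₍186₎ = 2.401.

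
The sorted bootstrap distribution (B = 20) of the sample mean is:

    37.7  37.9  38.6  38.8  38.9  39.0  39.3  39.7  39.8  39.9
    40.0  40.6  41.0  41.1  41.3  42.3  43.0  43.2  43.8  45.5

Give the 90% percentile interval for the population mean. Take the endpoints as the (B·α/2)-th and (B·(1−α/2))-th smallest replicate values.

(37.7, 43.8)

α = 0.10; lower rank = 20 × 0.050 = 1; upper rank = 20 × 0.950 = 19.
The 1st smallest replicate is 37.7; the 19th is 43.8.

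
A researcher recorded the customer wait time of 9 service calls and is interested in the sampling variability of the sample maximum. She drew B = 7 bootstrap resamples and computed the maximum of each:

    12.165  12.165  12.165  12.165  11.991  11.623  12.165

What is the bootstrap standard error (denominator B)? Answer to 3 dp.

Bootstrap SE is the standard deviation of the 7 replicate maximums.
Mean of replicates: (12.165 + 12.165 + 12.165 + 12.165 + 11.991 + 11.623 + 12.165) / 7 = 84.4390 / 7 = 12.0627
Sum of squared deviations: (+0.1023)² + (+0.1023)² + (+0.1023)² + (+0.1023)² + (−0.0717)² + (−0.4397)² + (+0.1023)² = 0.2508
Variance = 0.2508 / 7 = 0.0358
SE* = √0.0358

SE* = 0.189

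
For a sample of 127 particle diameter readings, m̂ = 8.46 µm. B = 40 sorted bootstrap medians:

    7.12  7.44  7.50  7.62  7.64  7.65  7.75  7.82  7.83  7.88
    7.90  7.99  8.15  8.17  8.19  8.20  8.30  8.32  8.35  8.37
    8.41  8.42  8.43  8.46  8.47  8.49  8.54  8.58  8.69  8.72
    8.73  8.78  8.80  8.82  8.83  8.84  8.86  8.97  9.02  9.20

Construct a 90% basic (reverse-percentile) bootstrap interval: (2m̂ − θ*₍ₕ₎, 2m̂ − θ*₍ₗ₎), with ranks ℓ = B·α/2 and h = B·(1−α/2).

Percentile endpoints at ranks 2 and 38: θ*₍2₎ = 7.44, θ*₍38₎ = 8.97.
Basic interval reflects these around m̂:
  lower = 2 × 8.46 − 8.97 = 7.95
  upper = 2 × 8.46 − 7.44 = 9.48

(7.95, 9.48)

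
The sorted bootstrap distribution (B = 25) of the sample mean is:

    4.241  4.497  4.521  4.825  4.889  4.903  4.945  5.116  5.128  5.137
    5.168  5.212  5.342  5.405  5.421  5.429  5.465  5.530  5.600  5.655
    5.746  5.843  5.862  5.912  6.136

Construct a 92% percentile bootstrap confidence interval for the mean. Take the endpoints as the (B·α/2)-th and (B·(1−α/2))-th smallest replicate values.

(4.241, 5.912)

α = 0.08; lower rank = 25 × 0.040 = 1; upper rank = 25 × 0.960 = 24.
The 1st smallest replicate is 4.241; the 24th is 5.912.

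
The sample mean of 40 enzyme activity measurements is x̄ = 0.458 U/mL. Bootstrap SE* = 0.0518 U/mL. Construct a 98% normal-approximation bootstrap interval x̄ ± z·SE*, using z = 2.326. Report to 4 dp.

(0.3375, 0.5785)

Margin = 2.326 × 0.0518 = 0.12049
Interval: 0.458 ± 0.12049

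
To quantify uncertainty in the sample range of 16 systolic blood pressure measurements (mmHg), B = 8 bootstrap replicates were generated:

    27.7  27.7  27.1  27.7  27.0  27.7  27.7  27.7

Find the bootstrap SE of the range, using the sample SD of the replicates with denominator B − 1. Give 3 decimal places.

Bootstrap SE is the standard deviation of the 8 replicate ranges.
Mean of replicates: (27.7 + 27.7 + 27.1 + 27.7 + 27.0 + 27.7 + 27.7 + 27.7) / 8 = 220.3000 / 8 = 27.5375
Sum of squared deviations: (+0.1625)² + (+0.1625)² + (−0.4375)² + (+0.1625)² + (−0.5375)² + (+0.1625)² + (+0.1625)² + (+0.1625)² = 0.6387
Variance = 0.6387 / 7 = 0.0912
SE* = √0.0912

SE* = 0.302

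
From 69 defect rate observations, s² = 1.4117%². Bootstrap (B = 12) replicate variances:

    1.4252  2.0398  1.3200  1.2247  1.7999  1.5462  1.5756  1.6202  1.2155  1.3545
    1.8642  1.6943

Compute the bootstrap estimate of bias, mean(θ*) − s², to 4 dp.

mean(θ*) = (1.4252 + 2.0398 + 1.3200 + 1.2247 + 1.7999 + 1.5462 + 1.5756 + 1.6202 + 1.2155 + 1.3545 + 1.8642 + 1.6943) / 12 = 1.55668
bias = 1.55668 − 1.4117

bias = +0.1450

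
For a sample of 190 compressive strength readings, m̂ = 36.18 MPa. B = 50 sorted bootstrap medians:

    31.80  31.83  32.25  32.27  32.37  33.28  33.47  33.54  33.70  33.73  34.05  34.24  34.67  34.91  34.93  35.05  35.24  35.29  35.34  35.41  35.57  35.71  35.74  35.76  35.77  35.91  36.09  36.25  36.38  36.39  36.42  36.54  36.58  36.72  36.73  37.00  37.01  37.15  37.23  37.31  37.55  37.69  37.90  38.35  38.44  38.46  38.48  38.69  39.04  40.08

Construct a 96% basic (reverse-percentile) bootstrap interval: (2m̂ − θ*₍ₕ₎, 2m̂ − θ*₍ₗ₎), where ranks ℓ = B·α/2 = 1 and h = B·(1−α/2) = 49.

(33.32, 40.56)

Percentile endpoints at ranks 1 and 49: θ*₍1₎ = 31.80, θ*₍49₎ = 39.04.
Basic interval reflects these around m̂:
  lower = 2 × 36.18 − 39.04 = 33.32
  upper = 2 × 36.18 − 31.80 = 40.56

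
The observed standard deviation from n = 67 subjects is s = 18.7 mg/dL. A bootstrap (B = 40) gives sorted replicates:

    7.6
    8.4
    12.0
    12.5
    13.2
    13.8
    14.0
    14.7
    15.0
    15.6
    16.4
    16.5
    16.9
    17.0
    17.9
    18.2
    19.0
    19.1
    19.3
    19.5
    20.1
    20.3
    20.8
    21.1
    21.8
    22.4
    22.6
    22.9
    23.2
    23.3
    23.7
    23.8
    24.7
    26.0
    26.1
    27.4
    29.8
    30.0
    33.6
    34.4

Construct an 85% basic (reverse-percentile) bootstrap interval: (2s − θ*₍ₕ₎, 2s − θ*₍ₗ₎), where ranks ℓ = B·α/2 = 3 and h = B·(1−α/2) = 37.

(7.6, 25.4)

Percentile endpoints at ranks 3 and 37: θ*₍3₎ = 12.0, θ*₍37₎ = 29.8.
Basic interval reflects these around s:
  lower = 2 × 18.7 − 29.8 = 7.6
  upper = 2 × 18.7 − 12.0 = 25.4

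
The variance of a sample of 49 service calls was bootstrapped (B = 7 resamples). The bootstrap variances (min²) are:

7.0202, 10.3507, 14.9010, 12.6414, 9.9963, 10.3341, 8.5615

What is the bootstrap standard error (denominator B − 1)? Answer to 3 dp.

Bootstrap SE is the standard deviation of the 7 replicate variances.
Mean of replicates: (7.0202 + 10.3507 + 14.9010 + 12.6414 + 9.9963 + 10.3341 + 8.5615) / 7 = 73.80520 / 7 = 10.54360
Sum of squared deviations: (−3.52340)² + (−0.19290)² + (+4.35740)² + (+2.09780)² + (−0.54730)² + (−0.20950)² + (−1.98210)² = 40.11141
Variance = 40.11141 / 6 = 6.68523
SE* = √6.68523

SE* = 2.586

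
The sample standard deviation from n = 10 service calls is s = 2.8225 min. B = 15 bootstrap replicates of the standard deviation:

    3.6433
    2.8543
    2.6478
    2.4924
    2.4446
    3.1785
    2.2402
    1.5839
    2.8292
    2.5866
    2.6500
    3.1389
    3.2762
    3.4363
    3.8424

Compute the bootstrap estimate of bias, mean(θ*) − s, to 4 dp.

bias = +0.0338

mean(θ*) = (3.6433 + 2.8543 + 2.6478 + 2.4924 + 2.4446 + 3.1785 + 2.2402 + 1.5839 + 2.8292 + 2.5866 + 2.6500 + 3.1389 + 3.2762 + 3.4363 + 3.8424) / 15 = 2.85631
bias = 2.85631 − 2.8225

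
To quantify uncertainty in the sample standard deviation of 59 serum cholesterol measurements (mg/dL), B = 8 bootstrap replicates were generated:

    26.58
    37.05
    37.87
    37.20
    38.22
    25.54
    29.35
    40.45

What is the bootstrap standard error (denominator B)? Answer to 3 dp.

Bootstrap SE is the standard deviation of the 8 replicate standard deviations.
Mean of replicates: (26.58 + 37.05 + 37.87 + 37.20 + 38.22 + 25.54 + 29.35 + 40.45) / 8 = 272.2600 / 8 = 34.0325
Sum of squared deviations: (−7.4525)² + (+3.0175)² + (+3.8375)² + (+3.1675)² + (+4.1875)² + (−8.4925)² + (−4.6825)² + (+6.4175)² = 242.1724
Variance = 242.1724 / 8 = 30.2715
SE* = √30.2715

SE* = 5.502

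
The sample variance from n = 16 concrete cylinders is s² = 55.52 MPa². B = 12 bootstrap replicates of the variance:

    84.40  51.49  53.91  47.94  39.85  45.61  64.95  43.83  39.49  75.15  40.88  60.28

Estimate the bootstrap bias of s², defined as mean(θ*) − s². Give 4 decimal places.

mean(θ*) = (84.40 + 51.49 + 53.91 + 47.94 + 39.85 + 45.61 + 64.95 + 43.83 + 39.49 + 75.15 + 40.88 + 60.28) / 12 = 53.98167
bias = 53.98167 − 55.52

bias = −1.5383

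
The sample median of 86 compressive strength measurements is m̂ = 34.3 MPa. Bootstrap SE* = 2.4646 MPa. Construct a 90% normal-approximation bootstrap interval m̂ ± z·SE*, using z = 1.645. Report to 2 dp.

Margin = 1.645 × 2.4646 = 4.054
Interval: 34.3 ± 4.054

(30.25, 38.35)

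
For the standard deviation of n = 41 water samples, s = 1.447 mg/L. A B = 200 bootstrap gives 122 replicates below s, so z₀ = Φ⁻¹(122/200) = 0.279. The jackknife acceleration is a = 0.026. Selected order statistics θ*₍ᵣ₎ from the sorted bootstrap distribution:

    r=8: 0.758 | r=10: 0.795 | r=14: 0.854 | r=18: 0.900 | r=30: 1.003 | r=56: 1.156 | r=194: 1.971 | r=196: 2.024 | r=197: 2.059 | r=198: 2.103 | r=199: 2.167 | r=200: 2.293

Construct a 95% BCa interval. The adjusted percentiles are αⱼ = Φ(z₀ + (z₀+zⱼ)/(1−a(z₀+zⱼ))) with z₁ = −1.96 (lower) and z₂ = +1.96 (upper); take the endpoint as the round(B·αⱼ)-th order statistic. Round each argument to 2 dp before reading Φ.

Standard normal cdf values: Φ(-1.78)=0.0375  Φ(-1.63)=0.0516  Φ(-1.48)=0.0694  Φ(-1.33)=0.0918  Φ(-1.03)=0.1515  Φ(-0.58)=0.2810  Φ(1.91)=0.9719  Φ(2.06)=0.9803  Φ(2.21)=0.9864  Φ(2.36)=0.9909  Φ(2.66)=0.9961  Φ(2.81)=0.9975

Lower: z₀ + z₁ = 0.279 + (-1.960) = -1.681; 1 − a(z₀+z₁) = 1 − (0.026)(-1.681) = 1.0437; argument = 0.279 + (-1.681)/1.0437 = -1.3316 → -1.33.
α₁ = Φ(-1.33) = 0.0918; rank = round(200 × 0.0918) = 18; θ*₍18₎ = 0.900.
Upper: z₀ + z₂ = 2.239; 1 − a(z₀+z₂) = 0.9418; argument = 2.6564 → 2.66; α₂ = 0.9961; rank = 199; θ*₍199₎ = 2.167.

(0.900, 2.167)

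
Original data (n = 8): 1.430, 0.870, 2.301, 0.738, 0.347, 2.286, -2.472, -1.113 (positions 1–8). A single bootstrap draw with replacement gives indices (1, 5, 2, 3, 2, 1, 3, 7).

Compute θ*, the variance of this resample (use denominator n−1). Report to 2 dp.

θ* = 2.31

Resample values: 1.430, 0.347, 0.870, 2.301, 0.870, 1.430, 2.301, -2.472.
Mean = 0.8846; sum of squared deviations = 16.1635
s² = 16.1635 / 7 = 2.3091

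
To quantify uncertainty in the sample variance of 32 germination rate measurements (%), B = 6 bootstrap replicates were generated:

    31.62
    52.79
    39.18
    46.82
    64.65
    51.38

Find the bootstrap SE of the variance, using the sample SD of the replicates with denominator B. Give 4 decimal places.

SE* = 10.4776

Bootstrap SE is the standard deviation of the 6 replicate variances.
Mean of replicates: (31.62 + 52.79 + 39.18 + 46.82 + 64.65 + 51.38) / 6 = 286.44000 / 6 = 47.74000
Sum of squared deviations: (−16.12000)² + (+5.05000)² + (−8.56000)² + (−0.92000)² + (+16.91000)² + (+3.64000)² = 658.67460
Variance = 658.67460 / 6 = 109.77910
SE* = √109.77910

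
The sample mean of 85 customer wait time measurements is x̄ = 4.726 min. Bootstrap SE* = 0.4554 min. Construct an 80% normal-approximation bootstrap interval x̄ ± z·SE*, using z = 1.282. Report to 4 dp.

(4.1422, 5.3098)

Margin = 1.282 × 0.4554 = 0.58382
Interval: 4.726 ± 0.58382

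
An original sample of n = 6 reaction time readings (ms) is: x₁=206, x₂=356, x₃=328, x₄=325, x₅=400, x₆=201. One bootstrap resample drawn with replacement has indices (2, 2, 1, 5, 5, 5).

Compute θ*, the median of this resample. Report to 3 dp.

Resample values: 356, 356, 206, 400, 400, 400.
Sorted: 206, 356, 356, 400, 400, 400
Median = average of the two middle values = 378.000

θ* = 378.000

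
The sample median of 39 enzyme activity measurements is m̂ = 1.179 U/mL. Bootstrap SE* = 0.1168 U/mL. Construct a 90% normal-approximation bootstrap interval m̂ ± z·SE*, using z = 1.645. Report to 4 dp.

Margin = 1.645 × 0.1168 = 0.19214
Interval: 1.179 ± 0.19214

(0.9869, 1.3711)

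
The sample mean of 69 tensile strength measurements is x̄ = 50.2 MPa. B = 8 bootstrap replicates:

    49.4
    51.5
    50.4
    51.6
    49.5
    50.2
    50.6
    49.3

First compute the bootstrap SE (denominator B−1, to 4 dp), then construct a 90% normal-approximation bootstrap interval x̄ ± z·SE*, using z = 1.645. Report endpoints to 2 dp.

Mean of replicates = 50.3125; sum of squared deviations = 5.6888; SE* = √(5.6888/7) = 0.9015
Margin = 1.645 × 0.9015 = 1.483
Interval: 50.2 ± 1.483

(48.72, 51.68)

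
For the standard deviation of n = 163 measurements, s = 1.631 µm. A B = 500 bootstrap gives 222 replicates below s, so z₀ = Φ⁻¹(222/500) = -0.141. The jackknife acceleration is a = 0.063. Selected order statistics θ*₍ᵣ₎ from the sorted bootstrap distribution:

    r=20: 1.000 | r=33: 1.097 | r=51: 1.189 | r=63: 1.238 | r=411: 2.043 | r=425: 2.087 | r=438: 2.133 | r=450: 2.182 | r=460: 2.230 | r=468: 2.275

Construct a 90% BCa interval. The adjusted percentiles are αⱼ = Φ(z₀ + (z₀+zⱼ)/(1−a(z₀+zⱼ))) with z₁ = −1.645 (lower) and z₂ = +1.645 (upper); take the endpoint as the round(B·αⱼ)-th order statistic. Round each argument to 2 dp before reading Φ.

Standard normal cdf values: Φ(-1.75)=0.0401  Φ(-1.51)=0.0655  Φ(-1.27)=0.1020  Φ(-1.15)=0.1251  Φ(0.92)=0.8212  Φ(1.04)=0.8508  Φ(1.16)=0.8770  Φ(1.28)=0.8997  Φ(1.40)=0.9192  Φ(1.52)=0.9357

(1.000, 2.275)

Lower: z₀ + z₁ = -0.141 + (-1.645) = -1.786; 1 − a(z₀+z₁) = 1 − (0.063)(-1.786) = 1.1125; argument = -0.141 + (-1.786)/1.1125 = -1.7464 → -1.75.
α₁ = Φ(-1.75) = 0.0401; rank = round(500 × 0.0401) = 20; θ*₍20₎ = 1.000.
Upper: z₀ + z₂ = 1.504; 1 − a(z₀+z₂) = 0.9052; argument = 1.5204 → 1.52; α₂ = 0.9357; rank = 468; θ*₍468₎ = 2.275.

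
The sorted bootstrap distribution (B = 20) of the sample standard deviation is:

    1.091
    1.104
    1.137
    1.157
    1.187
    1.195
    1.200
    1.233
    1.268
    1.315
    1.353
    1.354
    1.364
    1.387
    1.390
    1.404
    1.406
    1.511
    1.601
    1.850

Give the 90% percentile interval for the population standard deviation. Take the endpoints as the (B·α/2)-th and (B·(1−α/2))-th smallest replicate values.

(1.091, 1.601)

α = 0.10; lower rank = 20 × 0.050 = 1; upper rank = 20 × 0.950 = 19.
The 1st smallest replicate is 1.091; the 19th is 1.601.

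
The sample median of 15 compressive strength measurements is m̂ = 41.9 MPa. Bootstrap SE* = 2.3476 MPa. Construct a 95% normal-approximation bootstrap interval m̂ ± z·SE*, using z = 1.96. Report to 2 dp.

Margin = 1.96 × 2.3476 = 4.601
Interval: 41.9 ± 4.601

(37.30, 46.50)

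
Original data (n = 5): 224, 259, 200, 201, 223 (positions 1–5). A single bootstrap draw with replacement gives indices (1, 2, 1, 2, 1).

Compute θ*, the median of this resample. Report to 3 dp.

Resample values: 224, 259, 224, 259, 224.
Sorted: 224, 224, 224, 259, 259
Median = middle value = 224.000

θ* = 224.000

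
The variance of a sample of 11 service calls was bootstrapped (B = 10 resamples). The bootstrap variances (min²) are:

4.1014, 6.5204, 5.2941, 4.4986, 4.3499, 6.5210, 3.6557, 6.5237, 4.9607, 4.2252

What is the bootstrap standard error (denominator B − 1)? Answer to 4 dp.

Bootstrap SE is the standard deviation of the 10 replicate variances.
Mean of replicates: (4.1014 + 6.5204 + 5.2941 + 4.4986 + 4.3499 + 6.5210 + 3.6557 + 6.5237 + 4.9607 + 4.2252) / 10 = 50.65070 / 10 = 5.06507
Sum of squared deviations: (−0.96367)² + (+1.45533)² + (+0.22903)² + (−0.56647)² + (−0.71517)² + (+1.45593)² + (−1.40937)² + (+1.45863)² + (−0.10437)² + (−0.83987)² = 10.88139
Variance = 10.88139 / 9 = 1.20904
SE* = √1.20904

SE* = 1.0996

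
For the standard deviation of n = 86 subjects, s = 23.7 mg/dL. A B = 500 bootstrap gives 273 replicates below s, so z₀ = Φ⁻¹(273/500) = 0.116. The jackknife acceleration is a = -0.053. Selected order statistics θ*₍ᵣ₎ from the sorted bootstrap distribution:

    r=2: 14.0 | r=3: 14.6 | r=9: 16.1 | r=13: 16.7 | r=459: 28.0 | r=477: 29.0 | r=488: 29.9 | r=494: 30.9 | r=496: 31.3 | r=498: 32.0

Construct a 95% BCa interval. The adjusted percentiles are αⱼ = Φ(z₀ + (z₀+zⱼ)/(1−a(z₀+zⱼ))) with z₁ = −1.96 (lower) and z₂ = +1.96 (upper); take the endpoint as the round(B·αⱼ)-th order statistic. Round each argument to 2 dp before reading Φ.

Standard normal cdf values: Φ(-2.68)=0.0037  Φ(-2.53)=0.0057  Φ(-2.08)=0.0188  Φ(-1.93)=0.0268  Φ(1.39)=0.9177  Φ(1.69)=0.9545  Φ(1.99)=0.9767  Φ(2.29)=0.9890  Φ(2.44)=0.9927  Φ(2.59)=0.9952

(16.7, 29.9)

Lower: z₀ + z₁ = 0.116 + (-1.960) = -1.844; 1 − a(z₀+z₁) = 1 − (-0.053)(-1.844) = 0.9023; argument = 0.116 + (-1.844)/0.9023 = -1.9277 → -1.93.
α₁ = Φ(-1.93) = 0.0268; rank = round(500 × 0.0268) = 13; θ*₍13₎ = 16.7.
Upper: z₀ + z₂ = 2.076; 1 − a(z₀+z₂) = 1.1100; argument = 1.9862 → 1.99; α₂ = 0.9767; rank = 488; θ*₍488₎ = 29.9.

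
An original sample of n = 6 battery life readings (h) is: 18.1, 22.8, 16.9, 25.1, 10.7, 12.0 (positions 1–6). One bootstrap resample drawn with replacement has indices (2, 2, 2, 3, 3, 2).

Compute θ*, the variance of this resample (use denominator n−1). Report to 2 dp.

θ* = 9.28

Resample values: 22.8, 22.8, 22.8, 16.9, 16.9, 22.8.
Mean = 20.8333; sum of squared deviations = 46.4133
s² = 46.4133 / 5 = 9.2827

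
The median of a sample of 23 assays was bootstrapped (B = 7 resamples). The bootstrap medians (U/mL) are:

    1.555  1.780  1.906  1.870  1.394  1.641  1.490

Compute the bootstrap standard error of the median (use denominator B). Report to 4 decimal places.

SE* = 0.1813

Bootstrap SE is the standard deviation of the 7 replicate medians.
Mean of replicates: (1.555 + 1.780 + 1.906 + 1.870 + 1.394 + 1.641 + 1.490) / 7 = 11.63600 / 7 = 1.66229
Sum of squared deviations: (−0.10729)² + (+0.11771)² + (+0.24371)² + (+0.20771)² + (−0.26829)² + (−0.02129)² + (−0.17229)² = 0.23002
Variance = 0.23002 / 7 = 0.03286
SE* = √0.03286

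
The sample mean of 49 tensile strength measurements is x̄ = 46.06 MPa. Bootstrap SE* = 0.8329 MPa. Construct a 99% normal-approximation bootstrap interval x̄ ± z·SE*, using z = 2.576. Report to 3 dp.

Margin = 2.576 × 0.8329 = 2.1456
Interval: 46.06 ± 2.1456

(43.914, 48.206)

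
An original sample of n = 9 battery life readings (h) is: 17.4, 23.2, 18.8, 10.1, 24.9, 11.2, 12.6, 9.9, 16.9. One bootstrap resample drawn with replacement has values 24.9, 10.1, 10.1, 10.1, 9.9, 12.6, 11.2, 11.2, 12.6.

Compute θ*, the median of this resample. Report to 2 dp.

θ* = 11.20

Sorted: 9.9, 10.1, 10.1, 10.1, 11.2, 11.2, 12.6, 12.6, 24.9
Median = middle value = 11.20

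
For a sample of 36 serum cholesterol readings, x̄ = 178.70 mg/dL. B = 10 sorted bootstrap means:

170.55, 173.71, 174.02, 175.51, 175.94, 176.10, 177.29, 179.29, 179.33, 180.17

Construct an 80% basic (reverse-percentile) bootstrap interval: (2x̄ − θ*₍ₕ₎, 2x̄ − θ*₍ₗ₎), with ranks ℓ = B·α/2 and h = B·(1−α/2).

Percentile endpoints at ranks 1 and 9: θ*₍1₎ = 170.55, θ*₍9₎ = 179.33.
Basic interval reflects these around x̄:
  lower = 2 × 178.70 − 179.33 = 178.07
  upper = 2 × 178.70 − 170.55 = 186.85

(178.07, 186.85)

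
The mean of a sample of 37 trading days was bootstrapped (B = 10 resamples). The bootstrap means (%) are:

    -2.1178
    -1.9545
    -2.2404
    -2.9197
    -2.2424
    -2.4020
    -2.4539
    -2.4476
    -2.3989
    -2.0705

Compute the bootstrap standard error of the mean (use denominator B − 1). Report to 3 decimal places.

Bootstrap SE is the standard deviation of the 10 replicate means.
Mean of replicates: ((-2.1178) + (-1.9545) + (-2.2404) + (-2.9197) + (-2.2424) + (-2.4020) + (-2.4539) + (-2.4476) + (-2.3989) + (-2.0705)) / 10 = -23.24770 / 10 = -2.32477
Sum of squared deviations: (+0.20697)² + (+0.37027)² + (+0.08437)² + (−0.59493)² + (+0.08237)² + (−0.07723)² + (−0.12913)² + (−0.12283)² + (−0.07413)² + (+0.25427)² = 0.65566
Variance = 0.65566 / 9 = 0.07285
SE* = √0.07285

SE* = 0.270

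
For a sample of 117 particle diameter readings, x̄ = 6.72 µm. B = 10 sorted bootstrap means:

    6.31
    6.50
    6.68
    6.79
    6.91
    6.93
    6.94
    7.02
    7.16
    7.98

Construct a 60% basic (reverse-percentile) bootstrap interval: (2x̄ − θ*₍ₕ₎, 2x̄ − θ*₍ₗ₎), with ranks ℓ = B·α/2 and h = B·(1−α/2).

(6.42, 6.94)

Percentile endpoints at ranks 2 and 8: θ*₍2₎ = 6.50, θ*₍8₎ = 7.02.
Basic interval reflects these around x̄:
  lower = 2 × 6.72 − 7.02 = 6.42
  upper = 2 × 6.72 − 6.50 = 6.94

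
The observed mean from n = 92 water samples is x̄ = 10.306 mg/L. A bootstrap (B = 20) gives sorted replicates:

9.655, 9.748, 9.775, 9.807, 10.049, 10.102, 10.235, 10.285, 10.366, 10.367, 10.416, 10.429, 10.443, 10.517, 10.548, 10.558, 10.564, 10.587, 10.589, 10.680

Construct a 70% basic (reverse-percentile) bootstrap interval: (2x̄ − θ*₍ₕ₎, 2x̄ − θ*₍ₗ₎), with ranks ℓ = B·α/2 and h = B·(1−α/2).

(10.048, 10.837)

Percentile endpoints at ranks 3 and 17: θ*₍3₎ = 9.775, θ*₍17₎ = 10.564.
Basic interval reflects these around x̄:
  lower = 2 × 10.306 − 10.564 = 10.048
  upper = 2 × 10.306 − 9.775 = 10.837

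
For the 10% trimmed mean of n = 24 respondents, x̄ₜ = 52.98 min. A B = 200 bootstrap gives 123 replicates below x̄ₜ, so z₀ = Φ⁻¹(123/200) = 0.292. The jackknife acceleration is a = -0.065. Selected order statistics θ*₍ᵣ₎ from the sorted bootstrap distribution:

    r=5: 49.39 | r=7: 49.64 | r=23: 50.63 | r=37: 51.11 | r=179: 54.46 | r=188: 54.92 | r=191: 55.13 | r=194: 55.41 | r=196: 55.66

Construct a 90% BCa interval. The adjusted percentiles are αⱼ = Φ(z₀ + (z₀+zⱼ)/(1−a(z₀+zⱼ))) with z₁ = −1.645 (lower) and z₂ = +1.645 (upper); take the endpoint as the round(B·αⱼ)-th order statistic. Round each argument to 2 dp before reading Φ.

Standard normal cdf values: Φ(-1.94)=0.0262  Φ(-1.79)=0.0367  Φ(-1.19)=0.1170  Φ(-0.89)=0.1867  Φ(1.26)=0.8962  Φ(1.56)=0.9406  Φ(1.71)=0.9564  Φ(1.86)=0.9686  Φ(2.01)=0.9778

(50.63, 55.66)

Lower: z₀ + z₁ = 0.292 + (-1.645) = -1.353; 1 − a(z₀+z₁) = 1 − (-0.065)(-1.353) = 0.9121; argument = 0.292 + (-1.353)/0.9121 = -1.1915 → -1.19.
α₁ = Φ(-1.19) = 0.1170; rank = round(200 × 0.1170) = 23; θ*₍23₎ = 50.63.
Upper: z₀ + z₂ = 1.937; 1 − a(z₀+z₂) = 1.1259; argument = 2.0124 → 2.01; α₂ = 0.9778; rank = 196; θ*₍196₎ = 55.66.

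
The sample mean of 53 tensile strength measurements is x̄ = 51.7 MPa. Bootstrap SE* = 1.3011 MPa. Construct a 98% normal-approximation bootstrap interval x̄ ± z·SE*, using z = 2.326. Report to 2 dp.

Margin = 2.326 × 1.3011 = 3.026
Interval: 51.7 ± 3.026

(48.67, 54.73)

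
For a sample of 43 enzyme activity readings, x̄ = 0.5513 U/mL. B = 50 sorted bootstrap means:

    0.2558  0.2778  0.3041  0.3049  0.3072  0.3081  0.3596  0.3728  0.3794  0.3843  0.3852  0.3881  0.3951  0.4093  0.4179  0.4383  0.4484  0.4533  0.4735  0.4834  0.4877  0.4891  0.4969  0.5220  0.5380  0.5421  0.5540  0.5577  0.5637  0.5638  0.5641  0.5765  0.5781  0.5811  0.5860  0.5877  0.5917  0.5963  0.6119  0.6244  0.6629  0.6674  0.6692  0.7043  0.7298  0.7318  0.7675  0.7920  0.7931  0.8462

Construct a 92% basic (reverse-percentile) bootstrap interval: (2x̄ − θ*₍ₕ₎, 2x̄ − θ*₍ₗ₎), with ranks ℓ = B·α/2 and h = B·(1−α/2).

(0.3106, 0.8248)

Percentile endpoints at ranks 2 and 48: θ*₍2₎ = 0.2778, θ*₍48₎ = 0.7920.
Basic interval reflects these around x̄:
  lower = 2 × 0.5513 − 0.7920 = 0.3106
  upper = 2 × 0.5513 − 0.2778 = 0.8248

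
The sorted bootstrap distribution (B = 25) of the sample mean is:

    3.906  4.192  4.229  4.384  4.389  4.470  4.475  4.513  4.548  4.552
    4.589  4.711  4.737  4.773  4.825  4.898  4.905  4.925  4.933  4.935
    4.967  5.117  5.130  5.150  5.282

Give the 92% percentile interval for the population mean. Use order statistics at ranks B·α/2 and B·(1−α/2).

α = 0.08; lower rank = 25 × 0.040 = 1; upper rank = 25 × 0.960 = 24.
The 1st smallest replicate is 3.906; the 24th is 5.150.

(3.906, 5.150)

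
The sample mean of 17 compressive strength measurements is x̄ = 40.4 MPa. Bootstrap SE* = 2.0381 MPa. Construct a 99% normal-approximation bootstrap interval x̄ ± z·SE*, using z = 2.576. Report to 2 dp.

Margin = 2.576 × 2.0381 = 5.250
Interval: 40.4 ± 5.250

(35.15, 45.65)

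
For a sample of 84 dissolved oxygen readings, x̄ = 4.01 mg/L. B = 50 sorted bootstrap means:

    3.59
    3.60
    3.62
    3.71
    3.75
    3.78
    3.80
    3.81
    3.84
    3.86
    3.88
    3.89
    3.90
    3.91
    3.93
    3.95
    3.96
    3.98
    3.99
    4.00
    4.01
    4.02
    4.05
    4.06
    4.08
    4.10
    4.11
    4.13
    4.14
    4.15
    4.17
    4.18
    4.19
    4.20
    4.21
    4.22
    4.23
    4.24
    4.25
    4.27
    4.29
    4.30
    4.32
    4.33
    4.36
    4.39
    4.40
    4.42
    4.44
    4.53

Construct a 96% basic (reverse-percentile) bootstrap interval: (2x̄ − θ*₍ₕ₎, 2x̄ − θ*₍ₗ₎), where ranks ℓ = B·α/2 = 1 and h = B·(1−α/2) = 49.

(3.58, 4.43)

Percentile endpoints at ranks 1 and 49: θ*₍1₎ = 3.59, θ*₍49₎ = 4.44.
Basic interval reflects these around x̄:
  lower = 2 × 4.01 − 4.44 = 3.58
  upper = 2 × 4.01 − 3.59 = 4.43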